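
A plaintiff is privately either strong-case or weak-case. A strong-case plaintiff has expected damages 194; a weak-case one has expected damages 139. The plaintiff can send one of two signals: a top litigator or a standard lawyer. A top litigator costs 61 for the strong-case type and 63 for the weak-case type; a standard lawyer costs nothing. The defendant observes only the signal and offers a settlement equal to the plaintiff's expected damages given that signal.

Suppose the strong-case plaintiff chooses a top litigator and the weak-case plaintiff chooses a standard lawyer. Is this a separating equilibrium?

Under separation the defendant infers type exactly: top litigator → strong-case (pays 194), standard lawyer → weak-case (pays 139).
Strong-case: top litigator gives 194 − 61 = 133; standard lawyer gives 139 − 0 = 139. Would deviate. ✗
Weak-case: standard lawyer gives 139 − 0 = 139; top litigator gives 194 − 63 = 131. No deviation. ✓

No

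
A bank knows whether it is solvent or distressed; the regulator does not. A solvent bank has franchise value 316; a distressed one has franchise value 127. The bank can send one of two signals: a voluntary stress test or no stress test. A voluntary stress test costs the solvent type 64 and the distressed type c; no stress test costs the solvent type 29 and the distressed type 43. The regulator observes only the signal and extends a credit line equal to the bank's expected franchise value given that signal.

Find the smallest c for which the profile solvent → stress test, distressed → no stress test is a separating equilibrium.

232

Under separation: stress test → solvent (pays 316); no stress test → distressed (pays 127).
Solvent: 316 − 64 = 252 ≥ 127 − 29 = 98. Holds regardless of c. ✓
Distressed: 127 − 43 ≥ 316 − c, so c ≥ 316 − 84 = 232.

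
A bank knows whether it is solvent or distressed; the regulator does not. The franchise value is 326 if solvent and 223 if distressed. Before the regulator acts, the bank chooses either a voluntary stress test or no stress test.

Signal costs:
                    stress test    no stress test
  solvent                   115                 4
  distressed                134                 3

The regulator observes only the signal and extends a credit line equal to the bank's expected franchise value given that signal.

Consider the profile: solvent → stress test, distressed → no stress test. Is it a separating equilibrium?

Under separation the regulator infers type exactly: stress test → solvent (pays 326), no stress test → distressed (pays 223).
Solvent: stress test gives 326 − 115 = 211; no stress test gives 223 − 4 = 219. Would deviate. ✗
Distressed: no stress test gives 223 − 3 = 220; stress test gives 326 − 134 = 192. No deviation. ✓

No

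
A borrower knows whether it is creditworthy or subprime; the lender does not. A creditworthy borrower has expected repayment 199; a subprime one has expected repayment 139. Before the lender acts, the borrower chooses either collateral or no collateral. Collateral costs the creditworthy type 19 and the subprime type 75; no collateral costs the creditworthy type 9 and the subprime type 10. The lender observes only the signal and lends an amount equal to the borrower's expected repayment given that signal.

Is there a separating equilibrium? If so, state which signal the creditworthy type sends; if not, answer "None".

collateral

Try creditworthy → collateral, subprime → no collateral:
  If types separate, collateral earns payment 199 and no collateral earns 139.
  Creditworthy: collateral gives 199 − 19 = 180; no collateral gives 139 − 9 = 130. No deviation. ✓
  Subprime: no collateral gives 139 − 10 = 129; collateral gives 199 − 75 = 124. No deviation. ✓
Both hold — the creditworthy type sends collateral.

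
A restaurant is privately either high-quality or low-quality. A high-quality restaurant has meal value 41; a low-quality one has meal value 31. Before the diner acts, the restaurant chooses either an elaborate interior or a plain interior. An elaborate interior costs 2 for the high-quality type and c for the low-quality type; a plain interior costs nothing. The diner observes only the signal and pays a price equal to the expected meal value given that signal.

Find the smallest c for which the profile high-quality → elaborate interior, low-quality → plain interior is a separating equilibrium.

Under separation: elaborate interior → high-quality (pays 41); plain interior → low-quality (pays 31).
High-quality: 41 − 2 = 39 ≥ 31 − 0 = 31. Holds regardless of c. ✓
Low-quality: 31 − 0 ≥ 41 − c, so c ≥ 41 − 31 = 10.

10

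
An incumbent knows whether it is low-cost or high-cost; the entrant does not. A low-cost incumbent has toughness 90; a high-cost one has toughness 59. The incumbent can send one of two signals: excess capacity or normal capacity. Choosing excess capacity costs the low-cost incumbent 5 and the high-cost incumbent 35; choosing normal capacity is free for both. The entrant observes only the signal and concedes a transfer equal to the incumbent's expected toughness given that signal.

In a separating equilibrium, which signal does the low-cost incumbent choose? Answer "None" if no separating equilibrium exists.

Try low-cost → excess capacity, high-cost → normal capacity:
  If types separate, excess capacity earns payment 90 and normal capacity earns 59.
  Low-cost: excess capacity gives 90 − 5 = 85; normal capacity gives 59 − 0 = 59. No deviation. ✓
  High-cost: normal capacity gives 59 − 0 = 59; excess capacity gives 90 − 35 = 55. No deviation. ✓
Both hold — the low-cost type sends excess capacity.

excess capacity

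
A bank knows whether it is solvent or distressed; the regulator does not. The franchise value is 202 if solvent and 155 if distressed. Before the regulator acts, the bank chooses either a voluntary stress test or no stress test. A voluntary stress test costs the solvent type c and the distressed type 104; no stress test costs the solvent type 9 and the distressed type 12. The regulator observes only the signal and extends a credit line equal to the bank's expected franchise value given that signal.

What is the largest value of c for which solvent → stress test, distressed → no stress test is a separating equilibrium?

Under separation: stress test → solvent (pays 202); no stress test → distressed (pays 155).
Distressed: 155 − 12 = 143 ≥ 202 − 104 = 98. Holds regardless of c. ✓
Solvent: 202 − c ≥ 155 − 9, so c ≤ 202 − 146 = 56.

56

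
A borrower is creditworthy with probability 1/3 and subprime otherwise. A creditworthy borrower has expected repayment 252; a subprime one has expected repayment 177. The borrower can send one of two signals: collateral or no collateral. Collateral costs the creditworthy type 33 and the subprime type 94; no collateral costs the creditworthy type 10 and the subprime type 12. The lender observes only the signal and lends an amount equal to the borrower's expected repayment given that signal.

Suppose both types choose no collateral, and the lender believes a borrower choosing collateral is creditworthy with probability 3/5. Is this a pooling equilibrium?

On the equilibrium path (no collateral) the lender holds the prior 1/3 and pays 1/3·252 + 2/3·177 = 202. Off-path (collateral) belief 3/5 gives 3/5·252 + 2/5·177 = 222.
Creditworthy: no collateral gives 202 − 10 = 192; collateral gives 222 − 33 = 189. Stays. ✓
Subprime: no collateral gives 202 − 12 = 190; collateral gives 222 − 94 = 128. Stays. ✓
Beliefs are Bayes-consistent on-path and both types best-respond.

Yes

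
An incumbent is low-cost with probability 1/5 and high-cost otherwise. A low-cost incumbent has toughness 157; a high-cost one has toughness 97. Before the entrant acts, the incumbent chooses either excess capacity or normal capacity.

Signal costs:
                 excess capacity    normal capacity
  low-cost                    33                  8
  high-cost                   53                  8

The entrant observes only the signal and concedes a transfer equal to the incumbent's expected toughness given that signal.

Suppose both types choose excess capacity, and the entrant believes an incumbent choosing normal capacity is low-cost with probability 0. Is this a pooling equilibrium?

On the equilibrium path (excess capacity) the entrant holds the prior 1/5 and pays 1/5·157 + 4/5·97 = 109. Off-path (normal capacity) belief 0 gives 0·157 + 1·97 = 97.
Low-cost: excess capacity gives 109 − 33 = 76; normal capacity gives 97 − 8 = 89. Deviates. ✗
High-cost: excess capacity gives 109 − 53 = 56; normal capacity gives 97 − 8 = 89. Deviates. ✗

No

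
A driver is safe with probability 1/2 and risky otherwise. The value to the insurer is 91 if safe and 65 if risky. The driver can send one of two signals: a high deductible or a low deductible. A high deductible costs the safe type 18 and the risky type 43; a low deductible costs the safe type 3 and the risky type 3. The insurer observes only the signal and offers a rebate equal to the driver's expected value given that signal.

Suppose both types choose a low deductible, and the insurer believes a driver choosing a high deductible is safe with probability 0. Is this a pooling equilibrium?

Yes

On the equilibrium path (low deductible) the insurer holds the prior 1/2 and pays 1/2·91 + 1/2·65 = 78. Off-path (high deductible) belief 0 gives 0·91 + 1·65 = 65.
Safe: low deductible gives 78 − 3 = 75; high deductible gives 65 − 18 = 47. Stays. ✓
Risky: low deductible gives 78 − 3 = 75; high deductible gives 65 − 43 = 22. Stays. ✓
Beliefs are Bayes-consistent on-path and both types best-respond.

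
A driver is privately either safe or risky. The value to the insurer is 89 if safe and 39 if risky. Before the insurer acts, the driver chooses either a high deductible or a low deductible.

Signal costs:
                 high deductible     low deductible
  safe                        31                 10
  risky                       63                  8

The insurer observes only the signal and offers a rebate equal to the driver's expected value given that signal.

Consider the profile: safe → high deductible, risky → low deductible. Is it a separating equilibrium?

Under separation the insurer infers type exactly: high deductible → safe (pays 89), low deductible → risky (pays 39).
Safe: high deductible gives 89 − 31 = 58; low deductible gives 39 − 10 = 29. No deviation. ✓
Risky: low deductible gives 39 − 8 = 31; high deductible gives 89 − 63 = 26. No deviation. ✓
Both incentive constraints hold.

Yes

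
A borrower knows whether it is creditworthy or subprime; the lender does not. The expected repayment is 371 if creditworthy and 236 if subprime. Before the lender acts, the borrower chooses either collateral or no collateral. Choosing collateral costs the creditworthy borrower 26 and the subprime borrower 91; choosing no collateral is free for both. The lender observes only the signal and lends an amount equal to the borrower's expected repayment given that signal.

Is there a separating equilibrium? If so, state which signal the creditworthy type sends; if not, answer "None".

Try creditworthy → collateral, subprime → no collateral:
  If types separate, collateral earns payment 371 and no collateral earns 236.
  Creditworthy: collateral gives 371 − 26 = 345; no collateral gives 236 − 0 = 236. No deviation. ✓
  Subprime: no collateral gives 236 − 0 = 236; collateral gives 371 − 91 = 280. Would deviate. ✗
Try creditworthy → no collateral, subprime → collateral:
  If types separate, no collateral earns payment 371 and collateral earns 236.
  Creditworthy: no collateral gives 371 − 0 = 371; collateral gives 236 − 26 = 210. No deviation. ✓
  Subprime: collateral gives 236 − 91 = 145; no collateral gives 371 − 0 = 371. Would deviate. ✗
Neither assignment is incentive-compatible.

None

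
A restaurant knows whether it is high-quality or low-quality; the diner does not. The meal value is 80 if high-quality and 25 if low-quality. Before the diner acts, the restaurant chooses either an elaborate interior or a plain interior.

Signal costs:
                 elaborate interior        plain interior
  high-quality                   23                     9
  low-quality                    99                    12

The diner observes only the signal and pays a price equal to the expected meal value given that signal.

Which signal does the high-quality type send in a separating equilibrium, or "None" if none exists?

Try high-quality → elaborate interior, low-quality → plain interior:
  If types separate, elaborate interior earns payment 80 and plain interior earns 25.
  High-quality: elaborate interior gives 80 − 23 = 57; plain interior gives 25 − 9 = 16. No deviation. ✓
  Low-quality: plain interior gives 25 − 12 = 13; elaborate interior gives 80 − 99 = -19. No deviation. ✓
Both hold — the high-quality type sends elaborate interior.

elaborate interior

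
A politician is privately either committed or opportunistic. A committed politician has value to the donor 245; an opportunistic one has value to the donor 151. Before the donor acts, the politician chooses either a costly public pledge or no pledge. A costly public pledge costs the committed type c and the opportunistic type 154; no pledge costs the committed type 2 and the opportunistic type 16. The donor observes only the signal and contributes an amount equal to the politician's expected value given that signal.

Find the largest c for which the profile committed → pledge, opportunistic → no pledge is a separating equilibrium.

Under separation: pledge → committed (pays 245); no pledge → opportunistic (pays 151).
Opportunistic: 151 − 16 = 135 ≥ 245 − 154 = 91. Holds regardless of c. ✓
Committed: 245 − c ≥ 151 − 2, so c ≤ 245 − 149 = 96.

96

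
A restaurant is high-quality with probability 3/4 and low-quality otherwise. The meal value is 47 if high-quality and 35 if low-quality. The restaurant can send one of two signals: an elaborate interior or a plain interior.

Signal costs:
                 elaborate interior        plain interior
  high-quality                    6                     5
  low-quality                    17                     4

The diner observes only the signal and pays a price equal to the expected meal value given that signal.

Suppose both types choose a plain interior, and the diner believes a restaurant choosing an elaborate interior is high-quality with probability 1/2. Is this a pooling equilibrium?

Yes

At the pooled signal (plain interior) the diner holds the prior 3/4 and pays 3/4·47 + 1/4·35 = 44. Off-path (elaborate interior) belief 1/2 gives 1/2·47 + 1/2·35 = 41.
High-quality: plain interior gives 44 − 5 = 39; elaborate interior gives 41 − 6 = 35. Stays. ✓
Low-quality: plain interior gives 44 − 4 = 40; elaborate interior gives 41 − 17 = 24. Stays. ✓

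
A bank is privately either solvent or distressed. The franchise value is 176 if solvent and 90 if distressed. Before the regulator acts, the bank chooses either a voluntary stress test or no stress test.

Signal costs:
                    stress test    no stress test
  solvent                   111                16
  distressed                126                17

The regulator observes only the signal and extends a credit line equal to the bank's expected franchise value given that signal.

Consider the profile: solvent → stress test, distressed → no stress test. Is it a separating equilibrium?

Under separation the regulator infers type exactly: stress test → solvent (pays 176), no stress test → distressed (pays 90).
Solvent: stress test gives 176 − 111 = 65; no stress test gives 90 − 16 = 74. Would deviate. ✗
Distressed: no stress test gives 90 − 17 = 73; stress test gives 176 − 126 = 50. No deviation. ✓

No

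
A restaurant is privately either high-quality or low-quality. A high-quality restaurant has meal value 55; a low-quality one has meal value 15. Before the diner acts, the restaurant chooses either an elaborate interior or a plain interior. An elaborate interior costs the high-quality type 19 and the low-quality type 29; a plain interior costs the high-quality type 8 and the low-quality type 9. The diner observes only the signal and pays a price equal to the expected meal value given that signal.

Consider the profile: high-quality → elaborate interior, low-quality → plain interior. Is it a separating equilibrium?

No

Under separation the diner infers type exactly: elaborate interior → high-quality (pays 55), plain interior → low-quality (pays 15).
High-quality: elaborate interior gives 55 − 19 = 36; plain interior gives 15 − 8 = 7. No deviation. ✓
Low-quality: plain interior gives 15 − 9 = 6; elaborate interior gives 55 − 29 = 26. Would deviate. ✗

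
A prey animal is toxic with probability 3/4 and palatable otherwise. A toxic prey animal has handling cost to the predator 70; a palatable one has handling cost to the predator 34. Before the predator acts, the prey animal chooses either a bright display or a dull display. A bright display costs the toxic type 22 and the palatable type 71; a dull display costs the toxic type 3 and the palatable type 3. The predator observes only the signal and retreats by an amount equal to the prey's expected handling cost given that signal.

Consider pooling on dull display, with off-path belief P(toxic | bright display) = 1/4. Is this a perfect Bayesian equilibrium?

At the pooled signal (dull display) the predator holds the prior 3/4 and pays 3/4·70 + 1/4·34 = 61. Off-path (bright display) belief 1/4 gives 1/4·70 + 3/4·34 = 43.
Toxic: dull display gives 61 − 3 = 58; bright display gives 43 − 22 = 21. Stays. ✓
Palatable: dull display gives 61 − 3 = 58; bright display gives 43 − 71 = -28. Stays. ✓

Yes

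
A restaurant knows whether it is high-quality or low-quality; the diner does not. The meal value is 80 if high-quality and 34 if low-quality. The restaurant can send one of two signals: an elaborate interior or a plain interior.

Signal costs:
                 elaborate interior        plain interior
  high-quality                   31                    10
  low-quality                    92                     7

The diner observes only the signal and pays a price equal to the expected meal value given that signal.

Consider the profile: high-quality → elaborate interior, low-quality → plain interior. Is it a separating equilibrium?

If types separate, elaborate interior earns payment 80 and plain interior earns 34.
High-quality: elaborate interior gives 80 − 31 = 49; plain interior gives 34 − 10 = 24. No deviation. ✓
Low-quality: plain interior gives 34 − 7 = 27; elaborate interior gives 80 − 92 = -12. No deviation. ✓
Neither type gains from mimicking the other.

Yes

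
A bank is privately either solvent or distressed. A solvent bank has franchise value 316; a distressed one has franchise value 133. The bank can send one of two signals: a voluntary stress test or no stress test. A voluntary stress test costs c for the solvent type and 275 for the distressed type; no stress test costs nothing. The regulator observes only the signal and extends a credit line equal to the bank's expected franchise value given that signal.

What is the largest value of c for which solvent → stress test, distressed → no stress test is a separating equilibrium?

Under separation: stress test → solvent (pays 316); no stress test → distressed (pays 133).
Distressed: 133 − 0 = 133 ≥ 316 − 275 = 41. Holds regardless of c. ✓
Solvent: 316 − c ≥ 133 − 0, so c ≤ 316 − 133 = 183.

183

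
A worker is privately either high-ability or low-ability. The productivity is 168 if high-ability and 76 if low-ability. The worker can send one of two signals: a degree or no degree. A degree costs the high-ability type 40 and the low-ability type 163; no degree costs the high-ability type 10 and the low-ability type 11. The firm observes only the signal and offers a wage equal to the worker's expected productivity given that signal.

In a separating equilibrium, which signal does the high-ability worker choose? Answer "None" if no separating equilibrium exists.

Try high-ability → degree, low-ability → no degree:
  Under separation the firm infers type exactly: degree → high-ability (pays 168), no degree → low-ability (pays 76).
  High-ability: degree gives 168 − 40 = 128; no degree gives 76 − 10 = 66. No deviation. ✓
  Low-ability: no degree gives 76 − 11 = 65; degree gives 168 − 163 = 5. No deviation. ✓
Both hold — the high-ability type sends degree.

degree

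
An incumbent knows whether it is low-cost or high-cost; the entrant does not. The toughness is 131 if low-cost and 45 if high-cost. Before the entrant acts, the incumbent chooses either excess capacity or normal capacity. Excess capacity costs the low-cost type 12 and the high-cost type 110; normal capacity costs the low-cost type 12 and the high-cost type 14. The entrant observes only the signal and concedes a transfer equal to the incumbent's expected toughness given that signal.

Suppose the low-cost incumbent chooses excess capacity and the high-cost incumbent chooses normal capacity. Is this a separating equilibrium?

Yes

If types separate, excess capacity earns payment 131 and normal capacity earns 45.
Low-cost: excess capacity gives 131 − 12 = 119; normal capacity gives 45 − 12 = 33. No deviation. ✓
High-cost: normal capacity gives 45 − 14 = 31; excess capacity gives 131 − 110 = 21. No deviation. ✓
Neither type gains from mimicking the other.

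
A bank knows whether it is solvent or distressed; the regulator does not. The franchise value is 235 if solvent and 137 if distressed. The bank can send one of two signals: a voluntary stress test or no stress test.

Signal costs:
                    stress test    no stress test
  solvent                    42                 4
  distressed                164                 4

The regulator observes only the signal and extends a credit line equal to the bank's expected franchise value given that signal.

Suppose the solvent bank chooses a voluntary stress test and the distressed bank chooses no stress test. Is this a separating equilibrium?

Yes

If types separate, stress test earns payment 235 and no stress test earns 137.
Solvent: stress test gives 235 − 42 = 193; no stress test gives 137 − 4 = 133. No deviation. ✓
Distressed: no stress test gives 137 − 4 = 133; stress test gives 235 − 164 = 71. No deviation. ✓
Both incentive constraints hold.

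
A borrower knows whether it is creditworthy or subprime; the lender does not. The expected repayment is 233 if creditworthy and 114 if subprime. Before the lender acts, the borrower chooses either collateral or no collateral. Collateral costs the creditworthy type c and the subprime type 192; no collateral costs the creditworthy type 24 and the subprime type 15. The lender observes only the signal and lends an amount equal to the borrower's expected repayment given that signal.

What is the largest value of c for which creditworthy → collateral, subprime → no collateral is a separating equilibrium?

143

Under separation: collateral → creditworthy (pays 233); no collateral → subprime (pays 114).
Subprime: 114 − 15 = 99 ≥ 233 − 192 = 41. Holds regardless of c. ✓
Creditworthy: 233 − c ≥ 114 − 24, so c ≤ 233 − 90 = 143.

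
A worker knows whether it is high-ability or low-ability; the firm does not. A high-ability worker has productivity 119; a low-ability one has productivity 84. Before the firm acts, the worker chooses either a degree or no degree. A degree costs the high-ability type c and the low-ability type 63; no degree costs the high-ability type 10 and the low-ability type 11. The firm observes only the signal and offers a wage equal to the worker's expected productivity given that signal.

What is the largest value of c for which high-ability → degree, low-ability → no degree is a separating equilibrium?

45

Under separation: degree → high-ability (pays 119); no degree → low-ability (pays 84).
Low-ability: 84 − 11 = 73 ≥ 119 − 63 = 56. Holds regardless of c. ✓
High-ability: 119 − c ≥ 84 − 10, so c ≤ 119 − 74 = 45.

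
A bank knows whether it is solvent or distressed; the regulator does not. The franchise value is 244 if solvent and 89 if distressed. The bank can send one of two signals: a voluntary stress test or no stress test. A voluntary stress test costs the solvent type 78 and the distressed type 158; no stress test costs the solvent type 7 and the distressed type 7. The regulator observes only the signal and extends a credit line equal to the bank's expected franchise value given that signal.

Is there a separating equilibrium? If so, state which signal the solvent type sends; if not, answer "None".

Try solvent → stress test, distressed → no stress test:
  If types separate, stress test earns payment 244 and no stress test earns 89.
  Solvent: stress test gives 244 − 78 = 166; no stress test gives 89 − 7 = 82. No deviation. ✓
  Distressed: no stress test gives 89 − 7 = 82; stress test gives 244 − 158 = 86. Would deviate. ✗
Try solvent → no stress test, distressed → stress test:
  If types separate, no stress test earns payment 244 and stress test earns 89.
  Solvent: no stress test gives 244 − 7 = 237; stress test gives 89 − 78 = 11. No deviation. ✓
  Distressed: stress test gives 89 − 158 = -69; no stress test gives 244 − 7 = 237. Would deviate. ✗
Neither assignment is incentive-compatible.

None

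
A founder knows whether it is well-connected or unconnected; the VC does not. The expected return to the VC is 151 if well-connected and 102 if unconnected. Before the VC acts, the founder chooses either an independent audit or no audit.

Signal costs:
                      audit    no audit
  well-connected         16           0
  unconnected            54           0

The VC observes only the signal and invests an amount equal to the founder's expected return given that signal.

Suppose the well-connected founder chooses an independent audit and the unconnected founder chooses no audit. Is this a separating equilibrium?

If types separate, audit earns payment 151 and no audit earns 102.
Well-connected: audit gives 151 − 16 = 135; no audit gives 102 − 0 = 102. No deviation. ✓
Unconnected: no audit gives 102 − 0 = 102; audit gives 151 − 54 = 97. No deviation. ✓
Neither type gains from mimicking the other.

Yes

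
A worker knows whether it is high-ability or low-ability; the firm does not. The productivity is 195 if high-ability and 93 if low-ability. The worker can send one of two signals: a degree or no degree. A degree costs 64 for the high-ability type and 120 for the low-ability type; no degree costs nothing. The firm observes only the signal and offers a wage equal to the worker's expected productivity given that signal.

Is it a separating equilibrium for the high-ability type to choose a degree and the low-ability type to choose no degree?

Yes

Under separation the firm infers type exactly: degree → high-ability (pays 195), no degree → low-ability (pays 93).
High-ability: degree gives 195 − 64 = 131; no degree gives 93 − 0 = 93. No deviation. ✓
Low-ability: no degree gives 93 − 0 = 93; degree gives 195 − 120 = 75. No deviation. ✓
Neither type gains from mimicking the other.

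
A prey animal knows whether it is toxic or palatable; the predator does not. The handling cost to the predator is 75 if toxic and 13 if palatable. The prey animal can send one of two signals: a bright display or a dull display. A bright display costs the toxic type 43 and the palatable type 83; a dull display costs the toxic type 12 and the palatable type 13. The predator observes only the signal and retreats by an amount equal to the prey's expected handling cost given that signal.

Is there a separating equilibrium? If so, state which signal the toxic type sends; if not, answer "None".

bright display

Try toxic → bright display, palatable → dull display:
  Under separation the predator infers type exactly: bright display → toxic (pays 75), dull display → palatable (pays 13).
  Toxic: bright display gives 75 − 43 = 32; dull display gives 13 − 12 = 1. No deviation. ✓
  Palatable: dull display gives 13 − 13 = 0; bright display gives 75 − 83 = -8. No deviation. ✓
Both hold — the toxic type sends bright display.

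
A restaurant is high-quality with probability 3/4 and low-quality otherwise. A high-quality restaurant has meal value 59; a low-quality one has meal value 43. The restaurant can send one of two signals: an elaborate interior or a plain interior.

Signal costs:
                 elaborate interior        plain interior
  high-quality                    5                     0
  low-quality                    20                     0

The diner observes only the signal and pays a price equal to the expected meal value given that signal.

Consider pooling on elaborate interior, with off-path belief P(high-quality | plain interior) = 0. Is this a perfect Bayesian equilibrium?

On the equilibrium path (elaborate interior) the diner holds the prior 3/4 and pays 3/4·59 + 1/4·43 = 55. Off-path (plain interior) belief 0 gives 0·59 + 1·43 = 43.
High-quality: elaborate interior gives 55 − 5 = 50; plain interior gives 43 − 0 = 43. Stays. ✓
Low-quality: elaborate interior gives 55 − 20 = 35; plain interior gives 43 − 0 = 43. Deviates. ✗

No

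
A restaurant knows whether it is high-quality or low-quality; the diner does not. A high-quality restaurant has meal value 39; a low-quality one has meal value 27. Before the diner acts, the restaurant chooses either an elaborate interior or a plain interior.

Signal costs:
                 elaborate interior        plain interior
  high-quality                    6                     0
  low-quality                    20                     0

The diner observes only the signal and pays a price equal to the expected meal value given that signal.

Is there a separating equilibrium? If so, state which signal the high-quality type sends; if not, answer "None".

elaborate interior

Try high-quality → elaborate interior, low-quality → plain interior:
  If types separate, elaborate interior earns payment 39 and plain interior earns 27.
  High-quality: elaborate interior gives 39 − 6 = 33; plain interior gives 27 − 0 = 27. No deviation. ✓
  Low-quality: plain interior gives 27 − 0 = 27; elaborate interior gives 39 − 20 = 19. No deviation. ✓
Both hold — the high-quality type sends elaborate interior.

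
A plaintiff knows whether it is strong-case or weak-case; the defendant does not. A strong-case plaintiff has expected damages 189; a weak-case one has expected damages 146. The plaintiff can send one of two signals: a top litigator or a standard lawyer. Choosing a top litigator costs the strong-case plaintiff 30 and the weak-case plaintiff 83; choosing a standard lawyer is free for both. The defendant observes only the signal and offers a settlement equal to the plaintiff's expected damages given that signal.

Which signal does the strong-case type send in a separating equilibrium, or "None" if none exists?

top litigator

Try strong-case → top litigator, weak-case → standard lawyer:
  If types separate, top litigator earns payment 189 and standard lawyer earns 146.
  Strong-case: top litigator gives 189 − 30 = 159; standard lawyer gives 146 − 0 = 146. No deviation. ✓
  Weak-case: standard lawyer gives 146 − 0 = 146; top litigator gives 189 − 83 = 106. No deviation. ✓
Both hold — the strong-case type sends top litigator.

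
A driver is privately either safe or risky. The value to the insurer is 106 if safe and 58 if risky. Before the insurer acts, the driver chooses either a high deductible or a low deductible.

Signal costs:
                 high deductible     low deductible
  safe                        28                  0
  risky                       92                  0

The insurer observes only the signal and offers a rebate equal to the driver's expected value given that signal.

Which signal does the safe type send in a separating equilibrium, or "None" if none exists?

high deductible

Try safe → high deductible, risky → low deductible:
  If types separate, high deductible earns payment 106 and low deductible earns 58.
  Safe: high deductible gives 106 − 28 = 78; low deductible gives 58 − 0 = 58. No deviation. ✓
  Risky: low deductible gives 58 − 0 = 58; high deductible gives 106 − 92 = 14. No deviation. ✓
Both hold — the safe type sends high deductible.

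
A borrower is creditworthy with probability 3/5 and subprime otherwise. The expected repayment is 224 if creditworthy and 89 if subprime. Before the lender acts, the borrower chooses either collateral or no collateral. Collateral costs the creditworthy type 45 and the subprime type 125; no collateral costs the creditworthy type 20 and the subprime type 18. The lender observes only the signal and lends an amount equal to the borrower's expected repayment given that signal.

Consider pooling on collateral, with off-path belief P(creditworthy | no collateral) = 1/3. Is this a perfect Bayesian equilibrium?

No

On the equilibrium path (collateral) the lender holds the prior 3/5 and pays 3/5·224 + 2/5·89 = 170. Off-path (no collateral) belief 1/3 gives 1/3·224 + 2/3·89 = 134.
Creditworthy: collateral gives 170 − 45 = 125; no collateral gives 134 − 20 = 114. Stays. ✓
Subprime: collateral gives 170 − 125 = 45; no collateral gives 134 − 18 = 116. Deviates. ✗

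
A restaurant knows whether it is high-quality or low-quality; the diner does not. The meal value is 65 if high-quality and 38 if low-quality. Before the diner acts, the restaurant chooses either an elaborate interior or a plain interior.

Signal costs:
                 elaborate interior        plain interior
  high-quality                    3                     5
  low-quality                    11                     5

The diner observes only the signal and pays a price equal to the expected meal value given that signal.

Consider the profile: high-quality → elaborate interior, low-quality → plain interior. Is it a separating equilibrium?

No

If types separate, elaborate interior earns payment 65 and plain interior earns 38.
High-quality: elaborate interior gives 65 − 3 = 62; plain interior gives 38 − 5 = 33. No deviation. ✓
Low-quality: plain interior gives 38 − 5 = 33; elaborate interior gives 65 − 11 = 54. Would deviate. ✗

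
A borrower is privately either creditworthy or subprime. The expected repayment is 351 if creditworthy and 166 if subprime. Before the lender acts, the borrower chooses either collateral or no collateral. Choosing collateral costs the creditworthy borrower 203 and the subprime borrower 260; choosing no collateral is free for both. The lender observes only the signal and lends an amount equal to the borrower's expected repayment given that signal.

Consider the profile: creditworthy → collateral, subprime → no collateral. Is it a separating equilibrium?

If types separate, collateral earns payment 351 and no collateral earns 166.
Creditworthy: collateral gives 351 − 203 = 148; no collateral gives 166 − 0 = 166. Would deviate. ✗
Subprime: no collateral gives 166 − 0 = 166; collateral gives 351 − 260 = 91. No deviation. ✓

No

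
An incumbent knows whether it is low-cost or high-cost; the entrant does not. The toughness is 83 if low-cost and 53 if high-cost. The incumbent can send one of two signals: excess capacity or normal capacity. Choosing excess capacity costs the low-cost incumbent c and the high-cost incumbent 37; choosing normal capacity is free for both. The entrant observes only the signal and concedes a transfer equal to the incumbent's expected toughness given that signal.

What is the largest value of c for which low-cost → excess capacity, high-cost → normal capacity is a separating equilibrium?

30

Under separation: excess capacity → low-cost (pays 83); normal capacity → high-cost (pays 53).
High-cost: 53 − 0 = 53 ≥ 83 − 37 = 46. Holds regardless of c. ✓
Low-cost: 83 − c ≥ 53 − 0, so c ≤ 83 − 53 = 30.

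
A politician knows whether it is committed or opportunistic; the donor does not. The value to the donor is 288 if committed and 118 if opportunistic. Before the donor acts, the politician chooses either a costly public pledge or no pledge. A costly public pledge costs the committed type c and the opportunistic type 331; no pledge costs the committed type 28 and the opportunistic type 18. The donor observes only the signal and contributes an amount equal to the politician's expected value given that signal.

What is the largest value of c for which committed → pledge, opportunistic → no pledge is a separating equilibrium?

198

Under separation: pledge → committed (pays 288); no pledge → opportunistic (pays 118).
Opportunistic: 118 − 18 = 100 ≥ 288 − 331 = -43. Holds regardless of c. ✓
Committed: 288 − c ≥ 118 − 28, so c ≤ 288 − 90 = 198.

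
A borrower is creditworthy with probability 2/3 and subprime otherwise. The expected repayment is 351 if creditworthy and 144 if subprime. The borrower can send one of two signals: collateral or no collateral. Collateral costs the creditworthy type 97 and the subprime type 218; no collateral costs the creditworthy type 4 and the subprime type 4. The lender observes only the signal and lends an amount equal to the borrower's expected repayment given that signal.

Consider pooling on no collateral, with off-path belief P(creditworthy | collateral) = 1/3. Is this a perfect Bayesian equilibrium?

At the pooled signal (no collateral) the lender holds the prior 2/3 and pays 2/3·351 + 1/3·144 = 282. Off-path (collateral) belief 1/3 gives 1/3·351 + 2/3·144 = 213.
Creditworthy: no collateral gives 282 − 4 = 278; collateral gives 213 − 97 = 116. Stays. ✓
Subprime: no collateral gives 282 − 4 = 278; collateral gives 213 − 218 = -5. Stays. ✓

Yes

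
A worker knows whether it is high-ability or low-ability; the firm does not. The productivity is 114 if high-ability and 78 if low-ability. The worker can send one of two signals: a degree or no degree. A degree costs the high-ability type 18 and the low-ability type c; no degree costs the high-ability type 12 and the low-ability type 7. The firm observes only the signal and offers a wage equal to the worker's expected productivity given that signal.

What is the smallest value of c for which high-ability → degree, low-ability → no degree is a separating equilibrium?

Under separation: degree → high-ability (pays 114); no degree → low-ability (pays 78).
High-ability: 114 − 18 = 96 ≥ 78 − 12 = 66. Holds regardless of c. ✓
Low-ability: 78 − 7 ≥ 114 − c, so c ≥ 114 − 71 = 43.

43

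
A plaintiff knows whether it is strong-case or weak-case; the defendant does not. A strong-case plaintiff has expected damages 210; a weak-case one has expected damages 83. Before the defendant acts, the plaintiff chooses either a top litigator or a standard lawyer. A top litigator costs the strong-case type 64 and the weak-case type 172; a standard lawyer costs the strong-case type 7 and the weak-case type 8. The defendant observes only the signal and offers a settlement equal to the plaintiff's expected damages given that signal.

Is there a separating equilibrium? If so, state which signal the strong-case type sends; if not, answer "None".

Try strong-case → top litigator, weak-case → standard lawyer:
  Under separation the defendant infers type exactly: top litigator → strong-case (pays 210), standard lawyer → weak-case (pays 83).
  Strong-case: top litigator gives 210 − 64 = 146; standard lawyer gives 83 − 7 = 76. No deviation. ✓
  Weak-case: standard lawyer gives 83 − 8 = 75; top litigator gives 210 − 172 = 38. No deviation. ✓
Both hold — the strong-case type sends top litigator.

top litigator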